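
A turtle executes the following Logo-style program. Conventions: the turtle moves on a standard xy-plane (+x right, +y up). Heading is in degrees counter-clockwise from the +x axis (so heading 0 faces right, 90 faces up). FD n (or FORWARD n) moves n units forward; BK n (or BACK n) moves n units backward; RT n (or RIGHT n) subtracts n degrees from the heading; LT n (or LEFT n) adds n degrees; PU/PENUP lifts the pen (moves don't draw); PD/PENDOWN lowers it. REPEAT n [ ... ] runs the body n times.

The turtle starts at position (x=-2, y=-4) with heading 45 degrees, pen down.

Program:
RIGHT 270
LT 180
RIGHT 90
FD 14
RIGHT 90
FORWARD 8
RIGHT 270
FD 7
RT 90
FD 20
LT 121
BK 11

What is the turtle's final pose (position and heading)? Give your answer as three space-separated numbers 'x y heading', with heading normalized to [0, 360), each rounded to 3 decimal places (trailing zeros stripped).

Executing turtle program step by step:
Start: pos=(-2,-4), heading=45, pen down
RT 270: heading 45 -> 135
LT 180: heading 135 -> 315
RT 90: heading 315 -> 225
FD 14: (-2,-4) -> (-11.899,-13.899) [heading=225, draw]
RT 90: heading 225 -> 135
FD 8: (-11.899,-13.899) -> (-17.556,-8.243) [heading=135, draw]
RT 270: heading 135 -> 225
FD 7: (-17.556,-8.243) -> (-22.506,-13.192) [heading=225, draw]
RT 90: heading 225 -> 135
FD 20: (-22.506,-13.192) -> (-36.648,0.95) [heading=135, draw]
LT 121: heading 135 -> 256
BK 11: (-36.648,0.95) -> (-33.987,11.623) [heading=256, draw]
Final: pos=(-33.987,11.623), heading=256, 5 segment(s) drawn

Answer: -33.987 11.623 256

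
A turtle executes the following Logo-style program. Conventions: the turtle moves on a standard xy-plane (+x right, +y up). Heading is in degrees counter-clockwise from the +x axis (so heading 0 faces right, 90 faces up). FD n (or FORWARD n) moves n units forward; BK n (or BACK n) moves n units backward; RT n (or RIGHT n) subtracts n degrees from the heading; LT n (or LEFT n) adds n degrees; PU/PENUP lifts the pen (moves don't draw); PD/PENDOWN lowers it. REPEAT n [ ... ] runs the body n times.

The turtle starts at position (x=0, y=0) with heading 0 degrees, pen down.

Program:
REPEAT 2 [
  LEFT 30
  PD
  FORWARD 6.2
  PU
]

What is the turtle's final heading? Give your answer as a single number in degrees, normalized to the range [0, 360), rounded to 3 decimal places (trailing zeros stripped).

Answer: 60

Derivation:
Executing turtle program step by step:
Start: pos=(0,0), heading=0, pen down
REPEAT 2 [
  -- iteration 1/2 --
  LT 30: heading 0 -> 30
  PD: pen down
  FD 6.2: (0,0) -> (5.369,3.1) [heading=30, draw]
  PU: pen up
  -- iteration 2/2 --
  LT 30: heading 30 -> 60
  PD: pen down
  FD 6.2: (5.369,3.1) -> (8.469,8.469) [heading=60, draw]
  PU: pen up
]
Final: pos=(8.469,8.469), heading=60, 2 segment(s) drawn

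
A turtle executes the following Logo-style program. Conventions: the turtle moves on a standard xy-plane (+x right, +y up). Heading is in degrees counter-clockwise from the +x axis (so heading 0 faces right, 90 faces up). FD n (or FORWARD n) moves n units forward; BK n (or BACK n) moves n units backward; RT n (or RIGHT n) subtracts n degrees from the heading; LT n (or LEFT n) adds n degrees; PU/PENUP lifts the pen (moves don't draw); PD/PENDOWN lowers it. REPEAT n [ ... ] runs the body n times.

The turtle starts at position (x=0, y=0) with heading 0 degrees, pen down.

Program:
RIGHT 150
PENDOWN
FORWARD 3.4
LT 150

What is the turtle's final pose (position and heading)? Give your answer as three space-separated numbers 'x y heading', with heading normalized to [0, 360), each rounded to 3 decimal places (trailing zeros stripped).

Executing turtle program step by step:
Start: pos=(0,0), heading=0, pen down
RT 150: heading 0 -> 210
PD: pen down
FD 3.4: (0,0) -> (-2.944,-1.7) [heading=210, draw]
LT 150: heading 210 -> 0
Final: pos=(-2.944,-1.7), heading=0, 1 segment(s) drawn

Answer: -2.944 -1.7 0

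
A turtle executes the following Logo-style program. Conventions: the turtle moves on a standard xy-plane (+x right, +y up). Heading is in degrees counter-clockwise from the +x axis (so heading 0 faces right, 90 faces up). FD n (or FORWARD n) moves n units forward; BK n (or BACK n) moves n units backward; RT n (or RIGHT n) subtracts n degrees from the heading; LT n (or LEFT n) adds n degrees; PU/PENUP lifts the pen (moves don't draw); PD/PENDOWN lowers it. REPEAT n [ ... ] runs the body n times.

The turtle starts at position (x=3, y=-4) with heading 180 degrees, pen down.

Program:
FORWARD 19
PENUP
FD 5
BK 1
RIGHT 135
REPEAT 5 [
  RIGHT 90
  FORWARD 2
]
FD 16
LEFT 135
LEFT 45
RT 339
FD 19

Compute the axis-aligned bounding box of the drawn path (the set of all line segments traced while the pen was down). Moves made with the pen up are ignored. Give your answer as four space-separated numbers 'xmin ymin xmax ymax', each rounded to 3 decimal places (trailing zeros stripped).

Executing turtle program step by step:
Start: pos=(3,-4), heading=180, pen down
FD 19: (3,-4) -> (-16,-4) [heading=180, draw]
PU: pen up
FD 5: (-16,-4) -> (-21,-4) [heading=180, move]
BK 1: (-21,-4) -> (-20,-4) [heading=180, move]
RT 135: heading 180 -> 45
REPEAT 5 [
  -- iteration 1/5 --
  RT 90: heading 45 -> 315
  FD 2: (-20,-4) -> (-18.586,-5.414) [heading=315, move]
  -- iteration 2/5 --
  RT 90: heading 315 -> 225
  FD 2: (-18.586,-5.414) -> (-20,-6.828) [heading=225, move]
  -- iteration 3/5 --
  RT 90: heading 225 -> 135
  FD 2: (-20,-6.828) -> (-21.414,-5.414) [heading=135, move]
  -- iteration 4/5 --
  RT 90: heading 135 -> 45
  FD 2: (-21.414,-5.414) -> (-20,-4) [heading=45, move]
  -- iteration 5/5 --
  RT 90: heading 45 -> 315
  FD 2: (-20,-4) -> (-18.586,-5.414) [heading=315, move]
]
FD 16: (-18.586,-5.414) -> (-7.272,-16.728) [heading=315, move]
LT 135: heading 315 -> 90
LT 45: heading 90 -> 135
RT 339: heading 135 -> 156
FD 19: (-7.272,-16.728) -> (-24.629,-9) [heading=156, move]
Final: pos=(-24.629,-9), heading=156, 1 segment(s) drawn

Segment endpoints: x in {-16, 3}, y in {-4, -4}
xmin=-16, ymin=-4, xmax=3, ymax=-4

Answer: -16 -4 3 -4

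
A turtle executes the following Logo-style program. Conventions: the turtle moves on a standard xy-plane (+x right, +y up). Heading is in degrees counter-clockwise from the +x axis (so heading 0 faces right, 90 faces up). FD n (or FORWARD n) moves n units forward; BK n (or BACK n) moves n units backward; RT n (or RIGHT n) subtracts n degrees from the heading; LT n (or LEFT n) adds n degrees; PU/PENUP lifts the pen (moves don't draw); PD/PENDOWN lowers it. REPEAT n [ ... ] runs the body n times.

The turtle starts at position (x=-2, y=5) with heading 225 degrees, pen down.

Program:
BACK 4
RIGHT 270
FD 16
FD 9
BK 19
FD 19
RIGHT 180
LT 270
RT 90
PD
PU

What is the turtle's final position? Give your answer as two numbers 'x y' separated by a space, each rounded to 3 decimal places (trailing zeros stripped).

Executing turtle program step by step:
Start: pos=(-2,5), heading=225, pen down
BK 4: (-2,5) -> (0.828,7.828) [heading=225, draw]
RT 270: heading 225 -> 315
FD 16: (0.828,7.828) -> (12.142,-3.485) [heading=315, draw]
FD 9: (12.142,-3.485) -> (18.506,-9.849) [heading=315, draw]
BK 19: (18.506,-9.849) -> (5.071,3.586) [heading=315, draw]
FD 19: (5.071,3.586) -> (18.506,-9.849) [heading=315, draw]
RT 180: heading 315 -> 135
LT 270: heading 135 -> 45
RT 90: heading 45 -> 315
PD: pen down
PU: pen up
Final: pos=(18.506,-9.849), heading=315, 5 segment(s) drawn

Answer: 18.506 -9.849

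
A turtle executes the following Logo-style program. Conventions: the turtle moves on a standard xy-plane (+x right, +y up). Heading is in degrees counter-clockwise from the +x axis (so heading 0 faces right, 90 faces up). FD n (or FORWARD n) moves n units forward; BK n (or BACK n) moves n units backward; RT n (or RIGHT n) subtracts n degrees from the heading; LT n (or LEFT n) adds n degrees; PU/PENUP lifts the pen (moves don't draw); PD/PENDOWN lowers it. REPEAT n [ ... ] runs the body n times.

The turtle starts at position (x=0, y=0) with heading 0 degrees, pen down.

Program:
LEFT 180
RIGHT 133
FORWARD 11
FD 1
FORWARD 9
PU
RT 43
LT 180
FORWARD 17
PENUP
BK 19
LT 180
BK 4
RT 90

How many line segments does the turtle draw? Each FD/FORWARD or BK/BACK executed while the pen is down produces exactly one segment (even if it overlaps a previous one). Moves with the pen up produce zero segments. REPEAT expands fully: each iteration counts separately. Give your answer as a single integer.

Answer: 3

Derivation:
Executing turtle program step by step:
Start: pos=(0,0), heading=0, pen down
LT 180: heading 0 -> 180
RT 133: heading 180 -> 47
FD 11: (0,0) -> (7.502,8.045) [heading=47, draw]
FD 1: (7.502,8.045) -> (8.184,8.776) [heading=47, draw]
FD 9: (8.184,8.776) -> (14.322,15.358) [heading=47, draw]
PU: pen up
RT 43: heading 47 -> 4
LT 180: heading 4 -> 184
FD 17: (14.322,15.358) -> (-2.637,14.173) [heading=184, move]
PU: pen up
BK 19: (-2.637,14.173) -> (16.317,15.498) [heading=184, move]
LT 180: heading 184 -> 4
BK 4: (16.317,15.498) -> (12.327,15.219) [heading=4, move]
RT 90: heading 4 -> 274
Final: pos=(12.327,15.219), heading=274, 3 segment(s) drawn
Segments drawn: 3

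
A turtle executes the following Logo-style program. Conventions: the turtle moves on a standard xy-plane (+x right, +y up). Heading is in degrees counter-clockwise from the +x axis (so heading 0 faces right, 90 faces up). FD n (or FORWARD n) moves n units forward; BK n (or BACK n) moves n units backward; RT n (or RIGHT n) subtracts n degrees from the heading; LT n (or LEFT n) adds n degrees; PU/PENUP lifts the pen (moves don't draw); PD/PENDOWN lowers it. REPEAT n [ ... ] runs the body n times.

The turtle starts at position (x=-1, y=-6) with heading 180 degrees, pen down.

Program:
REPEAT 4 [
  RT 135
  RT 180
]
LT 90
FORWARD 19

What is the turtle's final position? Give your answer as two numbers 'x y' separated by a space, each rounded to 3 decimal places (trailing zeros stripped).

Executing turtle program step by step:
Start: pos=(-1,-6), heading=180, pen down
REPEAT 4 [
  -- iteration 1/4 --
  RT 135: heading 180 -> 45
  RT 180: heading 45 -> 225
  -- iteration 2/4 --
  RT 135: heading 225 -> 90
  RT 180: heading 90 -> 270
  -- iteration 3/4 --
  RT 135: heading 270 -> 135
  RT 180: heading 135 -> 315
  -- iteration 4/4 --
  RT 135: heading 315 -> 180
  RT 180: heading 180 -> 0
]
LT 90: heading 0 -> 90
FD 19: (-1,-6) -> (-1,13) [heading=90, draw]
Final: pos=(-1,13), heading=90, 1 segment(s) drawn

Answer: -1 13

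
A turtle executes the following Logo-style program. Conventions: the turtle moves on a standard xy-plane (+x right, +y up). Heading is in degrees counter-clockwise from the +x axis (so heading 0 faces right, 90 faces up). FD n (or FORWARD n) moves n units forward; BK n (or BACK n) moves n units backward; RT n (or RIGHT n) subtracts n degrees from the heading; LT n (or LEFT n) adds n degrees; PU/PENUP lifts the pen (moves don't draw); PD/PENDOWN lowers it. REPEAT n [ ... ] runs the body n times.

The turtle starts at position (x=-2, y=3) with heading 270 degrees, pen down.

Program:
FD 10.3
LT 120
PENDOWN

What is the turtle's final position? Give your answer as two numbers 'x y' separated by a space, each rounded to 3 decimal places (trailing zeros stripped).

Executing turtle program step by step:
Start: pos=(-2,3), heading=270, pen down
FD 10.3: (-2,3) -> (-2,-7.3) [heading=270, draw]
LT 120: heading 270 -> 30
PD: pen down
Final: pos=(-2,-7.3), heading=30, 1 segment(s) drawn

Answer: -2 -7.3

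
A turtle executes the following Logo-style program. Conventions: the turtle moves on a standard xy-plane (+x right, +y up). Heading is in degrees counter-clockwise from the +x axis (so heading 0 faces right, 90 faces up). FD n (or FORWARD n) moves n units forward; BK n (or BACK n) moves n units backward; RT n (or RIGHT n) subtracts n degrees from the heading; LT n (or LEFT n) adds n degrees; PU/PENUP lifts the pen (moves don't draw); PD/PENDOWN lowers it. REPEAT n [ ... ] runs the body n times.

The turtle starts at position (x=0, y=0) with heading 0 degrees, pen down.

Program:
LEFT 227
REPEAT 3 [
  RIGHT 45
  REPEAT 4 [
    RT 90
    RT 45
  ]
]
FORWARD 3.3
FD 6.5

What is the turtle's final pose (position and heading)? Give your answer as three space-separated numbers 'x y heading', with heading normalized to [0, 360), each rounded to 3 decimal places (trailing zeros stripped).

Executing turtle program step by step:
Start: pos=(0,0), heading=0, pen down
LT 227: heading 0 -> 227
REPEAT 3 [
  -- iteration 1/3 --
  RT 45: heading 227 -> 182
  REPEAT 4 [
    -- iteration 1/4 --
    RT 90: heading 182 -> 92
    RT 45: heading 92 -> 47
    -- iteration 2/4 --
    RT 90: heading 47 -> 317
    RT 45: heading 317 -> 272
    -- iteration 3/4 --
    RT 90: heading 272 -> 182
    RT 45: heading 182 -> 137
    -- iteration 4/4 --
    RT 90: heading 137 -> 47
    RT 45: heading 47 -> 2
  ]
  -- iteration 2/3 --
  RT 45: heading 2 -> 317
  REPEAT 4 [
    -- iteration 1/4 --
    RT 90: heading 317 -> 227
    RT 45: heading 227 -> 182
    -- iteration 2/4 --
    RT 90: heading 182 -> 92
    RT 45: heading 92 -> 47
    -- iteration 3/4 --
    RT 90: heading 47 -> 317
    RT 45: heading 317 -> 272
    -- iteration 4/4 --
    RT 90: heading 272 -> 182
    RT 45: heading 182 -> 137
  ]
  -- iteration 3/3 --
  RT 45: heading 137 -> 92
  REPEAT 4 [
    -- iteration 1/4 --
    RT 90: heading 92 -> 2
    RT 45: heading 2 -> 317
    -- iteration 2/4 --
    RT 90: heading 317 -> 227
    RT 45: heading 227 -> 182
    -- iteration 3/4 --
    RT 90: heading 182 -> 92
    RT 45: heading 92 -> 47
    -- iteration 4/4 --
    RT 90: heading 47 -> 317
    RT 45: heading 317 -> 272
  ]
]
FD 3.3: (0,0) -> (0.115,-3.298) [heading=272, draw]
FD 6.5: (0.115,-3.298) -> (0.342,-9.794) [heading=272, draw]
Final: pos=(0.342,-9.794), heading=272, 2 segment(s) drawn

Answer: 0.342 -9.794 272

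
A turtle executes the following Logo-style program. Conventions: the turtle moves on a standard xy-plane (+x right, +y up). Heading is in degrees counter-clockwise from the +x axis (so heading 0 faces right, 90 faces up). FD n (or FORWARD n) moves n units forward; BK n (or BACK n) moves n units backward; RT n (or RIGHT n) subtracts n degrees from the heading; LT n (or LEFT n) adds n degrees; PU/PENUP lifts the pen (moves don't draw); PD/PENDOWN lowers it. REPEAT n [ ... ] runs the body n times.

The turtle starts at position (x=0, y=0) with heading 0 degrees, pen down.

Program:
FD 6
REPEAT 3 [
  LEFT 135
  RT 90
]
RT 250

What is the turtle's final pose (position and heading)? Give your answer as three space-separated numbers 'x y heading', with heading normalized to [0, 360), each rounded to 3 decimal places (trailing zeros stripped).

Answer: 6 0 245

Derivation:
Executing turtle program step by step:
Start: pos=(0,0), heading=0, pen down
FD 6: (0,0) -> (6,0) [heading=0, draw]
REPEAT 3 [
  -- iteration 1/3 --
  LT 135: heading 0 -> 135
  RT 90: heading 135 -> 45
  -- iteration 2/3 --
  LT 135: heading 45 -> 180
  RT 90: heading 180 -> 90
  -- iteration 3/3 --
  LT 135: heading 90 -> 225
  RT 90: heading 225 -> 135
]
RT 250: heading 135 -> 245
Final: pos=(6,0), heading=245, 1 segment(s) drawn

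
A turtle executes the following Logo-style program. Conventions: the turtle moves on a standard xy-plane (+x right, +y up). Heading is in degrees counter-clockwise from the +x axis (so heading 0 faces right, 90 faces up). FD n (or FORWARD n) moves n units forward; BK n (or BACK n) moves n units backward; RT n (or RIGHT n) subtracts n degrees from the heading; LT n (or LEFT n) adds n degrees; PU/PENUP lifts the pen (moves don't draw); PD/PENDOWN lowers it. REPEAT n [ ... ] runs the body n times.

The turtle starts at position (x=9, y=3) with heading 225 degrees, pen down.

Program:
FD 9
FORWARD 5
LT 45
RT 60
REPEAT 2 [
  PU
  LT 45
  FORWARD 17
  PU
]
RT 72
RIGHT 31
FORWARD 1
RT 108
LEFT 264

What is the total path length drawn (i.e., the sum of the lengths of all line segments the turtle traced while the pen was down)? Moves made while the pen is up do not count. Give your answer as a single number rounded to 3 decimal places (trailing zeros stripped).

Executing turtle program step by step:
Start: pos=(9,3), heading=225, pen down
FD 9: (9,3) -> (2.636,-3.364) [heading=225, draw]
FD 5: (2.636,-3.364) -> (-0.899,-6.899) [heading=225, draw]
LT 45: heading 225 -> 270
RT 60: heading 270 -> 210
REPEAT 2 [
  -- iteration 1/2 --
  PU: pen up
  LT 45: heading 210 -> 255
  FD 17: (-0.899,-6.899) -> (-5.299,-23.32) [heading=255, move]
  PU: pen up
  -- iteration 2/2 --
  PU: pen up
  LT 45: heading 255 -> 300
  FD 17: (-5.299,-23.32) -> (3.201,-38.043) [heading=300, move]
  PU: pen up
]
RT 72: heading 300 -> 228
RT 31: heading 228 -> 197
FD 1: (3.201,-38.043) -> (2.244,-38.335) [heading=197, move]
RT 108: heading 197 -> 89
LT 264: heading 89 -> 353
Final: pos=(2.244,-38.335), heading=353, 2 segment(s) drawn

Segment lengths:
  seg 1: (9,3) -> (2.636,-3.364), length = 9
  seg 2: (2.636,-3.364) -> (-0.899,-6.899), length = 5
Total = 14

Answer: 14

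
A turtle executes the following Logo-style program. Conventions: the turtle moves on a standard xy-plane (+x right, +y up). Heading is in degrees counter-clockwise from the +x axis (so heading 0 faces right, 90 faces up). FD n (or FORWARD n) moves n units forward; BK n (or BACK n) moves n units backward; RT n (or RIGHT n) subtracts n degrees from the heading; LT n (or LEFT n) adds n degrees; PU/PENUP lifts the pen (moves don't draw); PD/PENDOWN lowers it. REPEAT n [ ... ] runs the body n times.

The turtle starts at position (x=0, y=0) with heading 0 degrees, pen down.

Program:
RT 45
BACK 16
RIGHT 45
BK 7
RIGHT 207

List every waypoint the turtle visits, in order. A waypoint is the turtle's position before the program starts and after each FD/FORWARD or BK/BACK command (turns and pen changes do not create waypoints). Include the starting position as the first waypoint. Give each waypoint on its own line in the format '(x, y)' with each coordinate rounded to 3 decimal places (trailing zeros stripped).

Answer: (0, 0)
(-11.314, 11.314)
(-11.314, 18.314)

Derivation:
Executing turtle program step by step:
Start: pos=(0,0), heading=0, pen down
RT 45: heading 0 -> 315
BK 16: (0,0) -> (-11.314,11.314) [heading=315, draw]
RT 45: heading 315 -> 270
BK 7: (-11.314,11.314) -> (-11.314,18.314) [heading=270, draw]
RT 207: heading 270 -> 63
Final: pos=(-11.314,18.314), heading=63, 2 segment(s) drawn
Waypoints (3 total):
(0, 0)
(-11.314, 11.314)
(-11.314, 18.314)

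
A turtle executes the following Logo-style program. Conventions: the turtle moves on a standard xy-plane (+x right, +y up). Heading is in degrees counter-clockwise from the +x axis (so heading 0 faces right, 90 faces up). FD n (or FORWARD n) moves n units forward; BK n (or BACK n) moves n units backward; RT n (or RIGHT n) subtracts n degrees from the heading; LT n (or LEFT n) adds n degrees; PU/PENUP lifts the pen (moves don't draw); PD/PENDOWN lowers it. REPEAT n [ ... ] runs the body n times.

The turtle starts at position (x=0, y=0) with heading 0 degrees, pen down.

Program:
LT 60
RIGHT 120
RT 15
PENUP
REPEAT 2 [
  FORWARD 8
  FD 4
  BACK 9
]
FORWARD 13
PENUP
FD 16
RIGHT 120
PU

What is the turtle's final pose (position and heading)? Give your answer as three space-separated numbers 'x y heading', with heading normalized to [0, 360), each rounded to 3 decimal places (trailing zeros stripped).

Answer: 9.059 -33.807 165

Derivation:
Executing turtle program step by step:
Start: pos=(0,0), heading=0, pen down
LT 60: heading 0 -> 60
RT 120: heading 60 -> 300
RT 15: heading 300 -> 285
PU: pen up
REPEAT 2 [
  -- iteration 1/2 --
  FD 8: (0,0) -> (2.071,-7.727) [heading=285, move]
  FD 4: (2.071,-7.727) -> (3.106,-11.591) [heading=285, move]
  BK 9: (3.106,-11.591) -> (0.776,-2.898) [heading=285, move]
  -- iteration 2/2 --
  FD 8: (0.776,-2.898) -> (2.847,-10.625) [heading=285, move]
  FD 4: (2.847,-10.625) -> (3.882,-14.489) [heading=285, move]
  BK 9: (3.882,-14.489) -> (1.553,-5.796) [heading=285, move]
]
FD 13: (1.553,-5.796) -> (4.918,-18.353) [heading=285, move]
PU: pen up
FD 16: (4.918,-18.353) -> (9.059,-33.807) [heading=285, move]
RT 120: heading 285 -> 165
PU: pen up
Final: pos=(9.059,-33.807), heading=165, 0 segment(s) drawn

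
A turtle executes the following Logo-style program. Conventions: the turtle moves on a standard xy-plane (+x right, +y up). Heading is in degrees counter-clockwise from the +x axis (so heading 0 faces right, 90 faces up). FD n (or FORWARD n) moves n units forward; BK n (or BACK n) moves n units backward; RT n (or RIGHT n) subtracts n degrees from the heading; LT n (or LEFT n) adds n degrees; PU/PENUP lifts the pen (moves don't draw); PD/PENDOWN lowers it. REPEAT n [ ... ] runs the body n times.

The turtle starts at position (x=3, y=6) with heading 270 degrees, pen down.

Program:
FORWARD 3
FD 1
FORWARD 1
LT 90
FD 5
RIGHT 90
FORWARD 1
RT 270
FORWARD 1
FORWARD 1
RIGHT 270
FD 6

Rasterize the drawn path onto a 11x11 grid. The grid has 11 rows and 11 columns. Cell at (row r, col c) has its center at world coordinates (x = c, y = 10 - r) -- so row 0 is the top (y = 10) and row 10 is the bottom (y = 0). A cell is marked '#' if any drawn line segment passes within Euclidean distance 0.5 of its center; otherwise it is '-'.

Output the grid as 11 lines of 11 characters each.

Answer: -----------
-----------
-----------
-----------
---#------#
---#------#
---#------#
---#------#
---#------#
---######-#
--------###

Derivation:
Segment 0: (3,6) -> (3,3)
Segment 1: (3,3) -> (3,2)
Segment 2: (3,2) -> (3,1)
Segment 3: (3,1) -> (8,1)
Segment 4: (8,1) -> (8,-0)
Segment 5: (8,-0) -> (9,-0)
Segment 6: (9,-0) -> (10,-0)
Segment 7: (10,-0) -> (10,6)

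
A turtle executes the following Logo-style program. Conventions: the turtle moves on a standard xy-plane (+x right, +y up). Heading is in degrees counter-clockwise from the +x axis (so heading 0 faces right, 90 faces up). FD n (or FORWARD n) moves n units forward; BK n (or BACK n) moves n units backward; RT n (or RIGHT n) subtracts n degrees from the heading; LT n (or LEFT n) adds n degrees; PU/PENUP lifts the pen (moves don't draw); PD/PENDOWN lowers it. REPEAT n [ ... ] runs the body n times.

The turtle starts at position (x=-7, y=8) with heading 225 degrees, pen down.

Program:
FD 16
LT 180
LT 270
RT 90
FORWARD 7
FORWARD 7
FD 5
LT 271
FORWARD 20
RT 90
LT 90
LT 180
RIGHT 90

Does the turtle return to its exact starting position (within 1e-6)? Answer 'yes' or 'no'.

Executing turtle program step by step:
Start: pos=(-7,8), heading=225, pen down
FD 16: (-7,8) -> (-18.314,-3.314) [heading=225, draw]
LT 180: heading 225 -> 45
LT 270: heading 45 -> 315
RT 90: heading 315 -> 225
FD 7: (-18.314,-3.314) -> (-23.263,-8.263) [heading=225, draw]
FD 7: (-23.263,-8.263) -> (-28.213,-13.213) [heading=225, draw]
FD 5: (-28.213,-13.213) -> (-31.749,-16.749) [heading=225, draw]
LT 271: heading 225 -> 136
FD 20: (-31.749,-16.749) -> (-46.136,-2.856) [heading=136, draw]
RT 90: heading 136 -> 46
LT 90: heading 46 -> 136
LT 180: heading 136 -> 316
RT 90: heading 316 -> 226
Final: pos=(-46.136,-2.856), heading=226, 5 segment(s) drawn

Start position: (-7, 8)
Final position: (-46.136, -2.856)
Distance = 40.613; >= 1e-6 -> NOT closed

Answer: no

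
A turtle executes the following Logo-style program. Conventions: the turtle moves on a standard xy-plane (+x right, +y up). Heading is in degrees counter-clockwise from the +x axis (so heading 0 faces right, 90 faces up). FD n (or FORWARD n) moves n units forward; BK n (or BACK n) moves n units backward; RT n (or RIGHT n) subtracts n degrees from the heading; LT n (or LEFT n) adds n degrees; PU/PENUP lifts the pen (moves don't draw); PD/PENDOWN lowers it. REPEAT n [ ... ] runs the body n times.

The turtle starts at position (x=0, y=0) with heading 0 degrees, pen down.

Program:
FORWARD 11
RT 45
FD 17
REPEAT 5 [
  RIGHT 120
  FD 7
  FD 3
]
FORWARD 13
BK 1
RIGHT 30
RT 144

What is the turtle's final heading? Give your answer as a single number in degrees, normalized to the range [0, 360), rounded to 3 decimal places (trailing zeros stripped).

Executing turtle program step by step:
Start: pos=(0,0), heading=0, pen down
FD 11: (0,0) -> (11,0) [heading=0, draw]
RT 45: heading 0 -> 315
FD 17: (11,0) -> (23.021,-12.021) [heading=315, draw]
REPEAT 5 [
  -- iteration 1/5 --
  RT 120: heading 315 -> 195
  FD 7: (23.021,-12.021) -> (16.259,-13.833) [heading=195, draw]
  FD 3: (16.259,-13.833) -> (13.362,-14.609) [heading=195, draw]
  -- iteration 2/5 --
  RT 120: heading 195 -> 75
  FD 7: (13.362,-14.609) -> (15.173,-7.848) [heading=75, draw]
  FD 3: (15.173,-7.848) -> (15.95,-4.95) [heading=75, draw]
  -- iteration 3/5 --
  RT 120: heading 75 -> 315
  FD 7: (15.95,-4.95) -> (20.899,-9.899) [heading=315, draw]
  FD 3: (20.899,-9.899) -> (23.021,-12.021) [heading=315, draw]
  -- iteration 4/5 --
  RT 120: heading 315 -> 195
  FD 7: (23.021,-12.021) -> (16.259,-13.833) [heading=195, draw]
  FD 3: (16.259,-13.833) -> (13.362,-14.609) [heading=195, draw]
  -- iteration 5/5 --
  RT 120: heading 195 -> 75
  FD 7: (13.362,-14.609) -> (15.173,-7.848) [heading=75, draw]
  FD 3: (15.173,-7.848) -> (15.95,-4.95) [heading=75, draw]
]
FD 13: (15.95,-4.95) -> (19.314,7.607) [heading=75, draw]
BK 1: (19.314,7.607) -> (19.056,6.641) [heading=75, draw]
RT 30: heading 75 -> 45
RT 144: heading 45 -> 261
Final: pos=(19.056,6.641), heading=261, 14 segment(s) drawn

Answer: 261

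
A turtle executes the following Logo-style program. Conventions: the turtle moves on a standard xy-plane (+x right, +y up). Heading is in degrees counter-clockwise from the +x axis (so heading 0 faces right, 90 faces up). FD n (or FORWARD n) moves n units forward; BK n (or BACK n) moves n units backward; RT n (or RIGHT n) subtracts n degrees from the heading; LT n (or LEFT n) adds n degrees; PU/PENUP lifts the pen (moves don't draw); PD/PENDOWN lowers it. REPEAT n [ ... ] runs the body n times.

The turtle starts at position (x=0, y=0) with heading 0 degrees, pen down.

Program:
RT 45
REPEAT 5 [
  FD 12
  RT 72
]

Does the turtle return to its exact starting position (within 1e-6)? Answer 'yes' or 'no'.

Executing turtle program step by step:
Start: pos=(0,0), heading=0, pen down
RT 45: heading 0 -> 315
REPEAT 5 [
  -- iteration 1/5 --
  FD 12: (0,0) -> (8.485,-8.485) [heading=315, draw]
  RT 72: heading 315 -> 243
  -- iteration 2/5 --
  FD 12: (8.485,-8.485) -> (3.037,-19.177) [heading=243, draw]
  RT 72: heading 243 -> 171
  -- iteration 3/5 --
  FD 12: (3.037,-19.177) -> (-8.815,-17.3) [heading=171, draw]
  RT 72: heading 171 -> 99
  -- iteration 4/5 --
  FD 12: (-8.815,-17.3) -> (-10.692,-5.448) [heading=99, draw]
  RT 72: heading 99 -> 27
  -- iteration 5/5 --
  FD 12: (-10.692,-5.448) -> (0,0) [heading=27, draw]
  RT 72: heading 27 -> 315
]
Final: pos=(0,0), heading=315, 5 segment(s) drawn

Start position: (0, 0)
Final position: (0, 0)
Distance = 0; < 1e-6 -> CLOSED

Answer: yes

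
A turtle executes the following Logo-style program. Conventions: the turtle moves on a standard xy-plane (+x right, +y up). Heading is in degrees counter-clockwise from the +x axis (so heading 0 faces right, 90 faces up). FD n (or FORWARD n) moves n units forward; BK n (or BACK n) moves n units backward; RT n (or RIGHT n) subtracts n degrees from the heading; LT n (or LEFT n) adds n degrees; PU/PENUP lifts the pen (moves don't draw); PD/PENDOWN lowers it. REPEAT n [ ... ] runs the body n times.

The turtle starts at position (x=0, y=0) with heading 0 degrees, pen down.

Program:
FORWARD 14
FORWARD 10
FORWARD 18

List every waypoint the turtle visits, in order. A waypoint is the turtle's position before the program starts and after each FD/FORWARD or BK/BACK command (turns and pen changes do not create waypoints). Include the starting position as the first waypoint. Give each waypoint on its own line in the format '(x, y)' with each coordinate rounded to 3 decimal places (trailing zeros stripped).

Executing turtle program step by step:
Start: pos=(0,0), heading=0, pen down
FD 14: (0,0) -> (14,0) [heading=0, draw]
FD 10: (14,0) -> (24,0) [heading=0, draw]
FD 18: (24,0) -> (42,0) [heading=0, draw]
Final: pos=(42,0), heading=0, 3 segment(s) drawn
Waypoints (4 total):
(0, 0)
(14, 0)
(24, 0)
(42, 0)

Answer: (0, 0)
(14, 0)
(24, 0)
(42, 0)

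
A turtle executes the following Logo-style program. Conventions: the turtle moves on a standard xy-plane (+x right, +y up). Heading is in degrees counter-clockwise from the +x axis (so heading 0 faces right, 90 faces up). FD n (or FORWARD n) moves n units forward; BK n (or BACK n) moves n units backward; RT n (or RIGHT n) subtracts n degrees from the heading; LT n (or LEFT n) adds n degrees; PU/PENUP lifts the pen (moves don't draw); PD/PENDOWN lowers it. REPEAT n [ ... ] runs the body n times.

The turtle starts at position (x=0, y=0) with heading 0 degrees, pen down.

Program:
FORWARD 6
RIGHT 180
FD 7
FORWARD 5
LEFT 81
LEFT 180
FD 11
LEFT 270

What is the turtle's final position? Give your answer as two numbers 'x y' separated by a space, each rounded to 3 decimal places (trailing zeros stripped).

Executing turtle program step by step:
Start: pos=(0,0), heading=0, pen down
FD 6: (0,0) -> (6,0) [heading=0, draw]
RT 180: heading 0 -> 180
FD 7: (6,0) -> (-1,0) [heading=180, draw]
FD 5: (-1,0) -> (-6,0) [heading=180, draw]
LT 81: heading 180 -> 261
LT 180: heading 261 -> 81
FD 11: (-6,0) -> (-4.279,10.865) [heading=81, draw]
LT 270: heading 81 -> 351
Final: pos=(-4.279,10.865), heading=351, 4 segment(s) drawn

Answer: -4.279 10.865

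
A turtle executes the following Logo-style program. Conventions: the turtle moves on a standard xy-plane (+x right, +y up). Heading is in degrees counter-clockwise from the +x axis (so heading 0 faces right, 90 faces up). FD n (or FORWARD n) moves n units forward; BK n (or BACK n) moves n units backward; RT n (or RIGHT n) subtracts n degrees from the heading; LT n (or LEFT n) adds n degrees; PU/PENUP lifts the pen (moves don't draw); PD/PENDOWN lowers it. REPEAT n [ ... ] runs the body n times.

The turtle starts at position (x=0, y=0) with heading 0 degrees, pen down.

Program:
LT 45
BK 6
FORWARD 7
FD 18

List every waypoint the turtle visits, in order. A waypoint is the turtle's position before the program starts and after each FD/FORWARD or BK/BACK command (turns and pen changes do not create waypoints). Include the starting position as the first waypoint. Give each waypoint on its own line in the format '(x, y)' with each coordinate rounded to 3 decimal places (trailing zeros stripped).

Answer: (0, 0)
(-4.243, -4.243)
(0.707, 0.707)
(13.435, 13.435)

Derivation:
Executing turtle program step by step:
Start: pos=(0,0), heading=0, pen down
LT 45: heading 0 -> 45
BK 6: (0,0) -> (-4.243,-4.243) [heading=45, draw]
FD 7: (-4.243,-4.243) -> (0.707,0.707) [heading=45, draw]
FD 18: (0.707,0.707) -> (13.435,13.435) [heading=45, draw]
Final: pos=(13.435,13.435), heading=45, 3 segment(s) drawn
Waypoints (4 total):
(0, 0)
(-4.243, -4.243)
(0.707, 0.707)
(13.435, 13.435)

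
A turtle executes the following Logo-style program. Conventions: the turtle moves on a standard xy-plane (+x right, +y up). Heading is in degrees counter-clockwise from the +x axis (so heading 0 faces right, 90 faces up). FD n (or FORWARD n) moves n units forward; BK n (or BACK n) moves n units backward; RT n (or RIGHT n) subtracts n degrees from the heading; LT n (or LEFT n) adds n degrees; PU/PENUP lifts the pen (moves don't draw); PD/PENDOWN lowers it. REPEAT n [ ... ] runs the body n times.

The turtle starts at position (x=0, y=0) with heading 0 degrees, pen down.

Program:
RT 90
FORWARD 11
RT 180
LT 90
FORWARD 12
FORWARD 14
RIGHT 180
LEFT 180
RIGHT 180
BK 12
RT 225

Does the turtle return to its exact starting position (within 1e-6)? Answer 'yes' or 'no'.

Executing turtle program step by step:
Start: pos=(0,0), heading=0, pen down
RT 90: heading 0 -> 270
FD 11: (0,0) -> (0,-11) [heading=270, draw]
RT 180: heading 270 -> 90
LT 90: heading 90 -> 180
FD 12: (0,-11) -> (-12,-11) [heading=180, draw]
FD 14: (-12,-11) -> (-26,-11) [heading=180, draw]
RT 180: heading 180 -> 0
LT 180: heading 0 -> 180
RT 180: heading 180 -> 0
BK 12: (-26,-11) -> (-38,-11) [heading=0, draw]
RT 225: heading 0 -> 135
Final: pos=(-38,-11), heading=135, 4 segment(s) drawn

Start position: (0, 0)
Final position: (-38, -11)
Distance = 39.56; >= 1e-6 -> NOT closed

Answer: no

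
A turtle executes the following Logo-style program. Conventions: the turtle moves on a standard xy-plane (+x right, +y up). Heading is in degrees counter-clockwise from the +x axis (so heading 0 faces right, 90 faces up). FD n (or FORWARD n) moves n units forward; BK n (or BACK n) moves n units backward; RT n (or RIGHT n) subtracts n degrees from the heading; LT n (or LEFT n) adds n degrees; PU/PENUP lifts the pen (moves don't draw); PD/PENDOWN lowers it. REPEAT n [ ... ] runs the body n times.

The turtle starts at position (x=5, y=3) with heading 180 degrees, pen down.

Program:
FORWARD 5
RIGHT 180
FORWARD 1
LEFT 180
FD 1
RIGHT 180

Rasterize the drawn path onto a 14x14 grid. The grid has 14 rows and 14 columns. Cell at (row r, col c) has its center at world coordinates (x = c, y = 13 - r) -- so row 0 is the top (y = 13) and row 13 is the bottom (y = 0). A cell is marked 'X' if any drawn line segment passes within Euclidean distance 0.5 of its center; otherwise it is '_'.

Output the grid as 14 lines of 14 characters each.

Segment 0: (5,3) -> (0,3)
Segment 1: (0,3) -> (1,3)
Segment 2: (1,3) -> (0,3)

Answer: ______________
______________
______________
______________
______________
______________
______________
______________
______________
______________
XXXXXX________
______________
______________
______________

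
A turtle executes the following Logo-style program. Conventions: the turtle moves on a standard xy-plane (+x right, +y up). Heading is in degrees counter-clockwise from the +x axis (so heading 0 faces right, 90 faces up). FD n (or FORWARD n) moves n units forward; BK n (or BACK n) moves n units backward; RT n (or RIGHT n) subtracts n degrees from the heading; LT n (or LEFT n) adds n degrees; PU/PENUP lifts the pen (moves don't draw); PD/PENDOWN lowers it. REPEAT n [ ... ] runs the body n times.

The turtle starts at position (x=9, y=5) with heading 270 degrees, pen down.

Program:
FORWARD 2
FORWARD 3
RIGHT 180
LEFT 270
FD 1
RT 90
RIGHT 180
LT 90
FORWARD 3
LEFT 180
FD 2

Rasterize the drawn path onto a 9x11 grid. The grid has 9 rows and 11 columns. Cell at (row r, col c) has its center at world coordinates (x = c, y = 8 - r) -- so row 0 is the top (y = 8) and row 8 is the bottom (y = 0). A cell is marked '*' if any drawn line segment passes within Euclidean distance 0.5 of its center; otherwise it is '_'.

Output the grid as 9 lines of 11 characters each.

Segment 0: (9,5) -> (9,3)
Segment 1: (9,3) -> (9,0)
Segment 2: (9,0) -> (10,-0)
Segment 3: (10,-0) -> (7,0)
Segment 4: (7,0) -> (9,-0)

Answer: ___________
___________
___________
_________*_
_________*_
_________*_
_________*_
_________*_
_______****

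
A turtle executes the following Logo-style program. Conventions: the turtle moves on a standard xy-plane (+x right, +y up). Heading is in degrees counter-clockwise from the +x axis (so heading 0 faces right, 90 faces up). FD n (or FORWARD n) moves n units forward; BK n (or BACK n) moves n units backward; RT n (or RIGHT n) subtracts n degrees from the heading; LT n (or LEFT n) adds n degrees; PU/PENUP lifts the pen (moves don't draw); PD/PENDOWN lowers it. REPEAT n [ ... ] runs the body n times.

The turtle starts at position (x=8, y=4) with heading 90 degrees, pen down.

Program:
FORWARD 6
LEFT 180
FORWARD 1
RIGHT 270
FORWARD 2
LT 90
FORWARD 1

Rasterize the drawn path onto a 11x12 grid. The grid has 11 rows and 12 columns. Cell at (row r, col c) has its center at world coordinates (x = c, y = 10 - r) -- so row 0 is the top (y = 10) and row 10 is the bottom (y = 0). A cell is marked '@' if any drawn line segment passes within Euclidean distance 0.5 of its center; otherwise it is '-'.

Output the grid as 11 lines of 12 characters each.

Segment 0: (8,4) -> (8,10)
Segment 1: (8,10) -> (8,9)
Segment 2: (8,9) -> (10,9)
Segment 3: (10,9) -> (10,10)

Answer: --------@-@-
--------@@@-
--------@---
--------@---
--------@---
--------@---
--------@---
------------
------------
------------
------------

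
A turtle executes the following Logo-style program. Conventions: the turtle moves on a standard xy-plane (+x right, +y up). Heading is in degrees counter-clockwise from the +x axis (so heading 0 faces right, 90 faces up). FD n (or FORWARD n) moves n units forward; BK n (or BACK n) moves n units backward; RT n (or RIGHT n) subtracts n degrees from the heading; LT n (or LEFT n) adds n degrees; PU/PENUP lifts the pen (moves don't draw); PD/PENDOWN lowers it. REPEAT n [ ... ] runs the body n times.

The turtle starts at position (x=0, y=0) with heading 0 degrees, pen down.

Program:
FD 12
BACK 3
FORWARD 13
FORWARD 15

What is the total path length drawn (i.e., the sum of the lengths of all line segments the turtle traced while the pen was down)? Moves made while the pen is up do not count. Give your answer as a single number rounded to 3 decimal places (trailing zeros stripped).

Answer: 43

Derivation:
Executing turtle program step by step:
Start: pos=(0,0), heading=0, pen down
FD 12: (0,0) -> (12,0) [heading=0, draw]
BK 3: (12,0) -> (9,0) [heading=0, draw]
FD 13: (9,0) -> (22,0) [heading=0, draw]
FD 15: (22,0) -> (37,0) [heading=0, draw]
Final: pos=(37,0), heading=0, 4 segment(s) drawn

Segment lengths:
  seg 1: (0,0) -> (12,0), length = 12
  seg 2: (12,0) -> (9,0), length = 3
  seg 3: (9,0) -> (22,0), length = 13
  seg 4: (22,0) -> (37,0), length = 15
Total = 43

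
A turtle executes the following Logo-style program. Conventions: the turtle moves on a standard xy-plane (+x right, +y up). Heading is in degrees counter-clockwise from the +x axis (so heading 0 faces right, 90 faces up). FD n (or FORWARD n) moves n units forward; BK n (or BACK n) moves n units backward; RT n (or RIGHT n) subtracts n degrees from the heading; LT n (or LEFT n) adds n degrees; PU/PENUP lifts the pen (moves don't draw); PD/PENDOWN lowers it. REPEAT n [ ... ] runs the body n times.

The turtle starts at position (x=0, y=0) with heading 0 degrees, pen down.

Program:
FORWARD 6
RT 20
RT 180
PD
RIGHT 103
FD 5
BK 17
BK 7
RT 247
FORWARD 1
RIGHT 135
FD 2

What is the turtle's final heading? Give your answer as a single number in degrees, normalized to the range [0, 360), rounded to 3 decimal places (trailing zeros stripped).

Executing turtle program step by step:
Start: pos=(0,0), heading=0, pen down
FD 6: (0,0) -> (6,0) [heading=0, draw]
RT 20: heading 0 -> 340
RT 180: heading 340 -> 160
PD: pen down
RT 103: heading 160 -> 57
FD 5: (6,0) -> (8.723,4.193) [heading=57, draw]
BK 17: (8.723,4.193) -> (-0.536,-10.064) [heading=57, draw]
BK 7: (-0.536,-10.064) -> (-4.348,-15.935) [heading=57, draw]
RT 247: heading 57 -> 170
FD 1: (-4.348,-15.935) -> (-5.333,-15.761) [heading=170, draw]
RT 135: heading 170 -> 35
FD 2: (-5.333,-15.761) -> (-3.695,-14.614) [heading=35, draw]
Final: pos=(-3.695,-14.614), heading=35, 6 segment(s) drawn

Answer: 35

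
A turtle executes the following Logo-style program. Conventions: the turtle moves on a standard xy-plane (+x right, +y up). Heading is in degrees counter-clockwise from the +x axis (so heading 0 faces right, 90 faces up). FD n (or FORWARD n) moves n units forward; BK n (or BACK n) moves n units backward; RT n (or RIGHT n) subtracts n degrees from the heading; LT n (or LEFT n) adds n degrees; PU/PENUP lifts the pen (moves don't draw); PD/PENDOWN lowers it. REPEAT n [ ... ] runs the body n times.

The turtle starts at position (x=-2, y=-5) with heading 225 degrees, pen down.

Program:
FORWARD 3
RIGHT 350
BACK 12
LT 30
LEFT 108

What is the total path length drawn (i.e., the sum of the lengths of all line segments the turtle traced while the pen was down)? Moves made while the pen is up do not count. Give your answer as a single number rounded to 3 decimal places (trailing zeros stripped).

Executing turtle program step by step:
Start: pos=(-2,-5), heading=225, pen down
FD 3: (-2,-5) -> (-4.121,-7.121) [heading=225, draw]
RT 350: heading 225 -> 235
BK 12: (-4.121,-7.121) -> (2.762,2.709) [heading=235, draw]
LT 30: heading 235 -> 265
LT 108: heading 265 -> 13
Final: pos=(2.762,2.709), heading=13, 2 segment(s) drawn

Segment lengths:
  seg 1: (-2,-5) -> (-4.121,-7.121), length = 3
  seg 2: (-4.121,-7.121) -> (2.762,2.709), length = 12
Total = 15

Answer: 15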